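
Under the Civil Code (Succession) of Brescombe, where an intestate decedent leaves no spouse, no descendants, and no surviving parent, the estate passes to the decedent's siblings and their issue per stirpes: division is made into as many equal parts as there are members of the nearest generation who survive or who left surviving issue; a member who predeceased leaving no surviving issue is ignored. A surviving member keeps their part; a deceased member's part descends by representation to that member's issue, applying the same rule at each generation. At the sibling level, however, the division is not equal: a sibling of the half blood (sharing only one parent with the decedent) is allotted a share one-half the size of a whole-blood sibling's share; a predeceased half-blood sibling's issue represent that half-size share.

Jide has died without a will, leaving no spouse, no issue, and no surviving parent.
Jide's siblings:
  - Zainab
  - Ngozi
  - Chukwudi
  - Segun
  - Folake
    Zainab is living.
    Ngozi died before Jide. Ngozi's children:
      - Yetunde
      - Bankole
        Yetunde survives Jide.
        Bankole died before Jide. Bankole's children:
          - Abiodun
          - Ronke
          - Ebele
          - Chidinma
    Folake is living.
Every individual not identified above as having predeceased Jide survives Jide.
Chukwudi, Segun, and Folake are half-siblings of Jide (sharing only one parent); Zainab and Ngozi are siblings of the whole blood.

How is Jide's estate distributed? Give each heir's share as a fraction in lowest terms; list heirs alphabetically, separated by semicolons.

No spouse, descendants, or parent survives, so the estate passes to Jide's siblings per stirpes.
Half-blood siblings count for one-half the weight of whole-blood siblings at the initial division.
Dividing 1 in proportion to weights (total weight 7/2): Zainab (weight 1) → 2/7; Ngozi (weight 1) → 2/7; Chukwudi (weight 1/2) → 1/7; Segun (weight 1/2) → 1/7; Folake (weight 1/2) → 1/7.
Zainab is living and takes 2/7.
Ngozi predeceased; the 2/7 allotted to Ngozi's branch passes to Ngozi's issue by representation.
The 2/7 is divided into 2 equal shares of 1/7 among Yetunde, Bankole.
Yetunde is living and takes 1/7.
Bankole predeceased; the 1/7 allotted to Bankole's branch passes to Bankole's issue by representation.
The 1/7 is divided into 4 equal shares of 1/28 among Abiodun, Ronke, Ebele, Chidinma.
Abiodun is living and takes 1/28.
Ronke is living and takes 1/28.
Ebele is living and takes 1/28.
Chidinma is living and takes 1/28.
Chukwudi is living and takes 1/7.
Segun is living and takes 1/7.
Folake is living and takes 1/7.

Abiodun 1/28; Chidinma 1/28; Chukwudi 1/7; Ebele 1/28; Folake 1/7; Ronke 1/28; Segun 1/7; Yetunde 1/7; Zainab 2/7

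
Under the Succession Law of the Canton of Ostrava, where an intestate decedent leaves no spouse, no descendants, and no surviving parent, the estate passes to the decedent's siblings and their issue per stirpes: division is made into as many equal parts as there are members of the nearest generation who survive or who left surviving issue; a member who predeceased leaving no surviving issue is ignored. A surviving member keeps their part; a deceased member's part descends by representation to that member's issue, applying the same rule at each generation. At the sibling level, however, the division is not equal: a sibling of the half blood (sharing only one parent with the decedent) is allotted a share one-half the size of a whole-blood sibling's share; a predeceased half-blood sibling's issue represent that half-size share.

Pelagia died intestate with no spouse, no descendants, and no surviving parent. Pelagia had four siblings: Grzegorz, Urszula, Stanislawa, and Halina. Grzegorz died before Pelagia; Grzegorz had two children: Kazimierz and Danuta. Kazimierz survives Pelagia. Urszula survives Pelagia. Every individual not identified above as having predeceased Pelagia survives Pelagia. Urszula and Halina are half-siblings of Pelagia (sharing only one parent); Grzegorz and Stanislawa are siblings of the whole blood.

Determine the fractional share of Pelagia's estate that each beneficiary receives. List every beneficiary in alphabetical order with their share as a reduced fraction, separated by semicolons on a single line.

Danuta 1/6; Halina 1/6; Kazimierz 1/6; Stanislawa 1/3; Urszula 1/6

No spouse, descendants, or parent survives, so the estate passes to Pelagia's siblings per stirpes.
Half-blood siblings count for one-half the weight of whole-blood siblings at the initial division.
Dividing 1 in proportion to weights (total weight 3): Grzegorz (weight 1) → 1/3; Urszula (weight 1/2) → 1/6; Stanislawa (weight 1) → 1/3; Halina (weight 1/2) → 1/6.
Grzegorz predeceased; the 1/3 allotted to Grzegorz's branch passes to Grzegorz's issue by representation.
The 1/3 is divided into 2 equal shares of 1/6 among Kazimierz, Danuta.
Kazimierz is living and takes 1/6.
Danuta is living and takes 1/6.
Urszula is living and takes 1/6.
Stanislawa is living and takes 1/3.
Halina is living and takes 1/6.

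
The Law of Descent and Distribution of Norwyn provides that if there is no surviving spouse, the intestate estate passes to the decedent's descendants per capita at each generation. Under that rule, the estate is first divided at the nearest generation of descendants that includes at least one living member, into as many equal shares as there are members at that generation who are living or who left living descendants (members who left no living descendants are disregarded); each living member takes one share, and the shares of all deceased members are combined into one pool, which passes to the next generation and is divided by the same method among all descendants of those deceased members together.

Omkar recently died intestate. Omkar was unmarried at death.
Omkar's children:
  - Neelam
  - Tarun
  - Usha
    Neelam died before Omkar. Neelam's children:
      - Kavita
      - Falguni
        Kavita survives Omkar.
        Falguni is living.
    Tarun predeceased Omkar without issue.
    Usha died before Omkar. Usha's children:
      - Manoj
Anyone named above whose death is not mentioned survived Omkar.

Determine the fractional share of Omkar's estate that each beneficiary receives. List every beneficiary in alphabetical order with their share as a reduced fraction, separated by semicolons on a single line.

There is no surviving spouse, so the entire estate passes to Omkar's descendants per capita at each generation.
No one at generation 1 (Neelam, Usha) is living; moving to the next generation.
At generation 2 (Kavita, Falguni, Manoj) there are 3 shares of (1)/3 = 1/3 each.
Living: Kavita, Falguni, and Manoj — each takes 1/3.

Falguni 1/3; Kavita 1/3; Manoj 1/3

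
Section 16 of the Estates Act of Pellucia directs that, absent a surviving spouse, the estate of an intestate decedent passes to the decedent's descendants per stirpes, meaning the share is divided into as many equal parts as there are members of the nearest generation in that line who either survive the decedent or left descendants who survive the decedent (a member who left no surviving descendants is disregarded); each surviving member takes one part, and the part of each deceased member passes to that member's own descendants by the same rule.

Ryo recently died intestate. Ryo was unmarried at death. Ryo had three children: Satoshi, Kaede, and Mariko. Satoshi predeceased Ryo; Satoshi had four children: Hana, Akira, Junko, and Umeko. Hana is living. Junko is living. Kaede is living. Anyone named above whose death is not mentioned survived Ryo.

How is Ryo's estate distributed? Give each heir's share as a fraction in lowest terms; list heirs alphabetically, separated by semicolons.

Akira 1/12; Hana 1/12; Junko 1/12; Kaede 1/3; Mariko 1/3; Umeko 1/12

There is no surviving spouse, so the entire estate passes to Ryo's descendants per stirpes.
The estate is divided into 3 equal shares of 1/3 among Satoshi, Kaede, Mariko.
Satoshi predeceased; the 1/3 allotted to Satoshi's branch passes to Satoshi's issue by representation.
The 1/3 is divided into 4 equal shares of 1/12 among Hana, Akira, Junko, Umeko.
Hana is living and takes 1/12.
Akira is living and takes 1/12.
Junko is living and takes 1/12.
Umeko is living and takes 1/12.
Kaede is living and takes 1/3.
Mariko is living and takes 1/3.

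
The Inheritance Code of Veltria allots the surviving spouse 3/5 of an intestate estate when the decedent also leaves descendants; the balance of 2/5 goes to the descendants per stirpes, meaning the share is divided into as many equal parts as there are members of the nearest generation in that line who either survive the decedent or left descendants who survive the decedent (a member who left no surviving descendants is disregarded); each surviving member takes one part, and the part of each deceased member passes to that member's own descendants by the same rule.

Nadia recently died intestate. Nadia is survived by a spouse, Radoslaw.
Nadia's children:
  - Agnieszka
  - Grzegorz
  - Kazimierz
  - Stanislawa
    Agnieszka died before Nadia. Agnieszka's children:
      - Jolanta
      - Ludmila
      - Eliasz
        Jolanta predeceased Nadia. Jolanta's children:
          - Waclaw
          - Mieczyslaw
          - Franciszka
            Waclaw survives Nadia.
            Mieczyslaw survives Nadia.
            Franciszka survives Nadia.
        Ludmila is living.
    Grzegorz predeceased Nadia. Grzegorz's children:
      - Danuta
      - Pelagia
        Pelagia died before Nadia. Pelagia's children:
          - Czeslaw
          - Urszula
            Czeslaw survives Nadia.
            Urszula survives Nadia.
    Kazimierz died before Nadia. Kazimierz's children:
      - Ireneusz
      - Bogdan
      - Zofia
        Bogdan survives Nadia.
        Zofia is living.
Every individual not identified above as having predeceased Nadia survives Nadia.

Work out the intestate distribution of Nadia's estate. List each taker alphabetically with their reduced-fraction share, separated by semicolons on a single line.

Bogdan 1/30; Czeslaw 1/40; Danuta 1/20; Eliasz 1/30; Franciszka 1/90; Ireneusz 1/30; Ludmila 1/30; Mieczyslaw 1/90; Radoslaw 3/5; Stanislawa 1/10; Urszula 1/40; Waclaw 1/90; Zofia 1/30

Radoslaw, as surviving spouse, takes 3/5.
The remaining 2/5 passes to Nadia's descendants per stirpes.
The 2/5 is divided into 4 equal shares of 1/10 among Agnieszka, Grzegorz, Kazimierz, Stanislawa.
Agnieszka predeceased; the 1/10 allotted to Agnieszka's branch passes to Agnieszka's issue by representation.
The 1/10 is divided into 3 equal shares of 1/30 among Jolanta, Ludmila, Eliasz.
Jolanta predeceased; the 1/30 allotted to Jolanta's branch passes to Jolanta's issue by representation.
The 1/30 is divided into 3 equal shares of 1/90 among Waclaw, Mieczyslaw, Franciszka.
Waclaw is living and takes 1/90.
Mieczyslaw is living and takes 1/90.
Franciszka is living and takes 1/90.
Ludmila is living and takes 1/30.
Eliasz is living and takes 1/30.
Grzegorz predeceased; the 1/10 allotted to Grzegorz's branch passes to Grzegorz's issue by representation.
The 1/10 is divided into 2 equal shares of 1/20 among Danuta, Pelagia.
Danuta is living and takes 1/20.
Pelagia predeceased; the 1/20 allotted to Pelagia's branch passes to Pelagia's issue by representation.
The 1/20 is divided into 2 equal shares of 1/40 among Czeslaw, Urszula.
Czeslaw is living and takes 1/40.
Urszula is living and takes 1/40.
Kazimierz predeceased; the 1/10 allotted to Kazimierz's branch passes to Kazimierz's issue by representation.
The 1/10 is divided into 3 equal shares of 1/30 among Ireneusz, Bogdan, Zofia.
Ireneusz is living and takes 1/30.
Bogdan is living and takes 1/30.
Zofia is living and takes 1/30.
Stanislawa is living and takes 1/10.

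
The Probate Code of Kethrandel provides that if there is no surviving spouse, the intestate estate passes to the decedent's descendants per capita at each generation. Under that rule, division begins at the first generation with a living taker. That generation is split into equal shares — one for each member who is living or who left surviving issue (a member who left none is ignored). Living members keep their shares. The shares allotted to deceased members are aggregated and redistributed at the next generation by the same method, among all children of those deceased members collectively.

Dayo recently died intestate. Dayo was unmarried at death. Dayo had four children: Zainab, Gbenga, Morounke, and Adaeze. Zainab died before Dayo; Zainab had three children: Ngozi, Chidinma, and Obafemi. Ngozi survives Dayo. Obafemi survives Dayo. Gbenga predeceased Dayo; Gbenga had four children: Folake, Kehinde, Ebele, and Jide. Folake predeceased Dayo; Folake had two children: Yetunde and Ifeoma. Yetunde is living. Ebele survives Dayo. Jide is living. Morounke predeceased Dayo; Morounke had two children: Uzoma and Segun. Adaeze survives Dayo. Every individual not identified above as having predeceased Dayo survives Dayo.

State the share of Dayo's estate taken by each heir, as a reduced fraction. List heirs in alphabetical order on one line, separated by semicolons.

There is no surviving spouse, so the entire estate passes to Dayo's descendants per capita at each generation.
At generation 1 (Zainab, Gbenga, Morounke, Adaeze) there are 4 shares of (1)/4 = 1/4 each.
Living: Adaeze — each takes 1/4.
Deceased: Zainab, Gbenga, and Morounke. Their combined 3/4 is pooled and carried to generation 2.
At generation 2 (Ngozi, Chidinma, Obafemi, Folake, Kehinde, Ebele, Jide, Uzoma, Segun) there are 9 shares of (3/4)/9 = 1/12 each.
Living: Ngozi, Chidinma, Obafemi, Kehinde, Ebele, Jide, Uzoma, and Segun — each takes 1/12.
Deceased: Folake. That 1/12 share is carried to generation 3.
At generation 3 (Yetunde, Ifeoma) there are 2 shares of (1/12)/2 = 1/24 each.
Living: Yetunde and Ifeoma — each takes 1/24.

Adaeze 1/4; Chidinma 1/12; Ebele 1/12; Ifeoma 1/24; Jide 1/12; Kehinde 1/12; Ngozi 1/12; Obafemi 1/12; Segun 1/12; Uzoma 1/12; Yetunde 1/24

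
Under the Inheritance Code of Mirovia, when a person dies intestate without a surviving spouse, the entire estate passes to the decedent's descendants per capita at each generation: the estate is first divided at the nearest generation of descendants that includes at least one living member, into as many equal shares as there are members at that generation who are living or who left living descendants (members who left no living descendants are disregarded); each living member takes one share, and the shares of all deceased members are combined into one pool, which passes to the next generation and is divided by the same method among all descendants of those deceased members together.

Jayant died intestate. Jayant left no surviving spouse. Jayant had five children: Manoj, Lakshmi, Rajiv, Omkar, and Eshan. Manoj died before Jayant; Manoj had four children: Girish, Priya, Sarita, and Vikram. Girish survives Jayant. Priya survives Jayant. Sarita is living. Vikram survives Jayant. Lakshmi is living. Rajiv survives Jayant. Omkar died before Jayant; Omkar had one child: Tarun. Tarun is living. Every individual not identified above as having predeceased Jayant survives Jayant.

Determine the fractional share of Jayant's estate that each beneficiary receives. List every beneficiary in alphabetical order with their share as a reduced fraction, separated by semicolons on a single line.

There is no surviving spouse, so the entire estate passes to Jayant's descendants per capita at each generation.
At generation 1 (Manoj, Lakshmi, Rajiv, Omkar, Eshan) there are 5 shares of (1)/5 = 1/5 each.
Living: Lakshmi, Rajiv, and Eshan — each takes 1/5.
Deceased: Manoj and Omkar. Their combined 2/5 is pooled and carried to generation 2.
At generation 2 (Girish, Priya, Sarita, Vikram, Tarun) there are 5 shares of (2/5)/5 = 2/25 each.
Living: Girish, Priya, Sarita, Vikram, and Tarun — each takes 2/25.

Eshan 1/5; Girish 2/25; Lakshmi 1/5; Priya 2/25; Rajiv 1/5; Sarita 2/25; Tarun 2/25; Vikram 2/25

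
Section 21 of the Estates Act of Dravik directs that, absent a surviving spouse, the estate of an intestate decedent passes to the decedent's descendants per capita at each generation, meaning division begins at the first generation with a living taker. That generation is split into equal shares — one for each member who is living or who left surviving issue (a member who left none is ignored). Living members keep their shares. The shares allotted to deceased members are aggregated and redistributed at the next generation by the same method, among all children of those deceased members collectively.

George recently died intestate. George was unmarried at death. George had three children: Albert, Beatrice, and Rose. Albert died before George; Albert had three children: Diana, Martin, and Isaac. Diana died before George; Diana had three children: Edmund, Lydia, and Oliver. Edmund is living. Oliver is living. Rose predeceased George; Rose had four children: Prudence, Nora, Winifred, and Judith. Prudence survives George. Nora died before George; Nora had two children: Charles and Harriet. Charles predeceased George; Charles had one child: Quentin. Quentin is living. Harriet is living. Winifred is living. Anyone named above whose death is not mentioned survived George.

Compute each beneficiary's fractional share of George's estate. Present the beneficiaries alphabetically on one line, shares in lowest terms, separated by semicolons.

Beatrice 1/3; Edmund 4/105; Harriet 4/105; Isaac 2/21; Judith 2/21; Lydia 4/105; Martin 2/21; Oliver 4/105; Prudence 2/21; Quentin 4/105; Winifred 2/21

There is no surviving spouse, so the entire estate passes to George's descendants per capita at each generation.
At generation 1 (Albert, Beatrice, Rose) there are 3 shares of (1)/3 = 1/3 each.
Living: Beatrice — each takes 1/3.
Deceased: Albert and Rose. Their combined 2/3 is pooled and carried to generation 2.
At generation 2 (Diana, Martin, Isaac, Prudence, Nora, Winifred, Judith) there are 7 shares of (2/3)/7 = 2/21 each.
Living: Martin, Isaac, Prudence, Winifred, and Judith — each takes 2/21.
Deceased: Diana and Nora. Their combined 4/21 is pooled and carried to generation 3.
At generation 3 (Edmund, Lydia, Oliver, Charles, Harriet) there are 5 shares of (4/21)/5 = 4/105 each.
Living: Edmund, Lydia, Oliver, and Harriet — each takes 4/105.
Deceased: Charles. That 4/105 share is carried to generation 4.
At generation 4 (Quentin) there are 1 shares of (4/105)/1 = 4/105 each.
Living: Quentin — each takes 4/105.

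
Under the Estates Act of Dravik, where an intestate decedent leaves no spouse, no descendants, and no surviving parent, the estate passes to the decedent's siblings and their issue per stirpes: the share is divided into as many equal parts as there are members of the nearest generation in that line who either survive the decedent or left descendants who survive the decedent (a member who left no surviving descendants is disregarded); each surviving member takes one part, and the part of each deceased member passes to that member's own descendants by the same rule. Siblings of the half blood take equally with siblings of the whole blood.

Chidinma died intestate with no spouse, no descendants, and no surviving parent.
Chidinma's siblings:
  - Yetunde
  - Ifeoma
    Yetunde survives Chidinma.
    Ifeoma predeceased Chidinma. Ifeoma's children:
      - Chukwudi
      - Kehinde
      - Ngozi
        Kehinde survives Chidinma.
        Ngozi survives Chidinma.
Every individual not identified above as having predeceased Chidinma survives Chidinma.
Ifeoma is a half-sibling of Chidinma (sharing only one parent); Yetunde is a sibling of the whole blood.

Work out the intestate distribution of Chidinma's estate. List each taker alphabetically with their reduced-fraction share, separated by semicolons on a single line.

No spouse, descendants, or parent survives, so the estate passes to Chidinma's siblings per stirpes.
Half-blood and whole-blood siblings take equally under the stated rule.
The estate is divided into 2 equal shares of 1/2 among Yetunde, Ifeoma.
Yetunde is living and takes 1/2.
Ifeoma predeceased; the 1/2 allotted to Ifeoma's branch passes to Ifeoma's issue by representation.
The 1/2 is divided into 3 equal shares of 1/6 among Chukwudi, Kehinde, Ngozi.
Chukwudi is living and takes 1/6.
Kehinde is living and takes 1/6.
Ngozi is living and takes 1/6.

Chukwudi 1/6; Kehinde 1/6; Ngozi 1/6; Yetunde 1/2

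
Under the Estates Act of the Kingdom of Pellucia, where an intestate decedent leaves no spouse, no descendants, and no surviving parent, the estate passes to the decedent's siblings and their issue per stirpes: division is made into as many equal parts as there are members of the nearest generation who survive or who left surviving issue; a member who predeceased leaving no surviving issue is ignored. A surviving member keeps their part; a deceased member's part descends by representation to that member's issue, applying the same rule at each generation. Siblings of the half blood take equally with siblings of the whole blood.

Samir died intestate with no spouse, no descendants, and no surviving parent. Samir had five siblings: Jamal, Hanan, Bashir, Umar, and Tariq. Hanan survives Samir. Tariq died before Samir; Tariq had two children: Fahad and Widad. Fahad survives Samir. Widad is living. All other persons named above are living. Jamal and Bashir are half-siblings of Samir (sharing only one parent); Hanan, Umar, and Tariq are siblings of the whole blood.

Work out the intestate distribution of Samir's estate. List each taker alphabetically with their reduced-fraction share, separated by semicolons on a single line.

Bashir 1/5; Fahad 1/10; Hanan 1/5; Jamal 1/5; Umar 1/5; Widad 1/10

No spouse, descendants, or parent survives, so the estate passes to Samir's siblings per stirpes.
Half-blood and whole-blood siblings take equally under the stated rule.
The estate is divided into 5 equal shares of 1/5 among Jamal, Hanan, Bashir, Umar, Tariq.
Jamal is living and takes 1/5.
Hanan is living and takes 1/5.
Bashir is living and takes 1/5.
Umar is living and takes 1/5.
Tariq predeceased; the 1/5 allotted to Tariq's branch passes to Tariq's issue by representation.
The 1/5 is divided into 2 equal shares of 1/10 among Fahad, Widad.
Fahad is living and takes 1/10.
Widad is living and takes 1/10.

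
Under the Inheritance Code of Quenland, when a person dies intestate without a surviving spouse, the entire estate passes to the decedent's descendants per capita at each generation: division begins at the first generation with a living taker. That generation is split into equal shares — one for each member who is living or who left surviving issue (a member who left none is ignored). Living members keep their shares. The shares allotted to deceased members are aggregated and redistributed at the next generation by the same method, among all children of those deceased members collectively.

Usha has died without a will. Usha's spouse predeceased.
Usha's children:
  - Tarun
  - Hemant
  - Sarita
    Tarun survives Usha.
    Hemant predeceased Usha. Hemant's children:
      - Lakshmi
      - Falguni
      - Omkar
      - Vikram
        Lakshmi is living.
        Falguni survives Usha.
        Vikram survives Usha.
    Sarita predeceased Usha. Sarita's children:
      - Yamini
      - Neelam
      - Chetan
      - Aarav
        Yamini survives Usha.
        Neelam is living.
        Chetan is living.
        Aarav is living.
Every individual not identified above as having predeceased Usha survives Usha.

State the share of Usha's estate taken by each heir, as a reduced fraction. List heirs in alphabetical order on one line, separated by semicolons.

There is no surviving spouse, so the entire estate passes to Usha's descendants per capita at each generation.
At generation 1 (Tarun, Hemant, Sarita) there are 3 shares of (1)/3 = 1/3 each.
Living: Tarun — each takes 1/3.
Deceased: Hemant and Sarita. Their combined 2/3 is pooled and carried to generation 2.
At generation 2 (Lakshmi, Falguni, Omkar, Vikram, Yamini, Neelam, Chetan, Aarav) there are 8 shares of (2/3)/8 = 1/12 each.
Living: Lakshmi, Falguni, Omkar, Vikram, Yamini, Neelam, Chetan, and Aarav — each takes 1/12.

Aarav 1/12; Chetan 1/12; Falguni 1/12; Lakshmi 1/12; Neelam 1/12; Omkar 1/12; Tarun 1/3; Vikram 1/12; Yamini 1/12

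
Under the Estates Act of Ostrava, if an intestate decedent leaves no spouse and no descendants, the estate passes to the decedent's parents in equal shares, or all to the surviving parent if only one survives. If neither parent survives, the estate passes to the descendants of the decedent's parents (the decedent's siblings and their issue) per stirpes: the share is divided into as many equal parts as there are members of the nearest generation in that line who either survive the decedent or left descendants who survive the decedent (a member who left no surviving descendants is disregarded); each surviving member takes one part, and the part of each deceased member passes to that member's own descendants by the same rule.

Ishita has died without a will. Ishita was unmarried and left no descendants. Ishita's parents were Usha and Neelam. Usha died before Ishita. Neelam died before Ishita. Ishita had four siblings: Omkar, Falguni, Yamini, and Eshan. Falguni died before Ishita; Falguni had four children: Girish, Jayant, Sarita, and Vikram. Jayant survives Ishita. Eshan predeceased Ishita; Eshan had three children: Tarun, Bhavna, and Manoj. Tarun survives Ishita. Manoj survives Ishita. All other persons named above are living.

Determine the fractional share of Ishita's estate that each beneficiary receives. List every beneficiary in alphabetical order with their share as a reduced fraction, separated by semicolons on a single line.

Neither parent survives and there are no descendants, so the estate passes to Ishita's siblings and their issue per stirpes.
The estate is divided into 4 equal shares of 1/4 among Omkar, Falguni, Yamini, Eshan.
Omkar is living and takes 1/4.
Falguni predeceased; the 1/4 allotted to Falguni's branch passes to Falguni's issue by representation.
The 1/4 is divided into 4 equal shares of 1/16 among Girish, Jayant, Sarita, Vikram.
Girish is living and takes 1/16.
Jayant is living and takes 1/16.
Sarita is living and takes 1/16.
Vikram is living and takes 1/16.
Yamini is living and takes 1/4.
Eshan predeceased; the 1/4 allotted to Eshan's branch passes to Eshan's issue by representation.
The 1/4 is divided into 3 equal shares of 1/12 among Tarun, Bhavna, Manoj.
Tarun is living and takes 1/12.
Bhavna is living and takes 1/12.
Manoj is living and takes 1/12.

Bhavna 1/12; Girish 1/16; Jayant 1/16; Manoj 1/12; Omkar 1/4; Sarita 1/16; Tarun 1/12; Vikram 1/16; Yamini 1/4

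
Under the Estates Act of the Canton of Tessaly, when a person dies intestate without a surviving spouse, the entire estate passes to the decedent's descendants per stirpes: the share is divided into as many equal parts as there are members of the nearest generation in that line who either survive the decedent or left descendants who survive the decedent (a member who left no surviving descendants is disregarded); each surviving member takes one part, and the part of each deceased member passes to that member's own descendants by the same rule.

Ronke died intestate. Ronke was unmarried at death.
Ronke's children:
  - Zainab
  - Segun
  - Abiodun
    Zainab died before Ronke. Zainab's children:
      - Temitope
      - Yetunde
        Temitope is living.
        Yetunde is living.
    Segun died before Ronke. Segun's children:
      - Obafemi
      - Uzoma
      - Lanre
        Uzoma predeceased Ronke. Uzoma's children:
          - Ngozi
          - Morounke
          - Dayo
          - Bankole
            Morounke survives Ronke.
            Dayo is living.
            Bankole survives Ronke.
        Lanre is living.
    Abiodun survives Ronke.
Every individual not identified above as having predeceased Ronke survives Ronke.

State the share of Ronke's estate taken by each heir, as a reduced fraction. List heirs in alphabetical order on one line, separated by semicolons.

There is no surviving spouse, so the entire estate passes to Ronke's descendants per stirpes.
The estate is divided into 3 equal shares of 1/3 among Zainab, Segun, Abiodun.
Zainab predeceased; the 1/3 allotted to Zainab's branch passes to Zainab's issue by representation.
The 1/3 is divided into 2 equal shares of 1/6 among Temitope, Yetunde.
Temitope is living and takes 1/6.
Yetunde is living and takes 1/6.
Segun predeceased; the 1/3 allotted to Segun's branch passes to Segun's issue by representation.
The 1/3 is divided into 3 equal shares of 1/9 among Obafemi, Uzoma, Lanre.
Obafemi is living and takes 1/9.
Uzoma predeceased; the 1/9 allotted to Uzoma's branch passes to Uzoma's issue by representation.
The 1/9 is divided into 4 equal shares of 1/36 among Ngozi, Morounke, Dayo, Bankole.
Ngozi is living and takes 1/36.
Morounke is living and takes 1/36.
Dayo is living and takes 1/36.
Bankole is living and takes 1/36.
Lanre is living and takes 1/9.
Abiodun is living and takes 1/3.

Abiodun 1/3; Bankole 1/36; Dayo 1/36; Lanre 1/9; Morounke 1/36; Ngozi 1/36; Obafemi 1/9; Temitope 1/6; Yetunde 1/6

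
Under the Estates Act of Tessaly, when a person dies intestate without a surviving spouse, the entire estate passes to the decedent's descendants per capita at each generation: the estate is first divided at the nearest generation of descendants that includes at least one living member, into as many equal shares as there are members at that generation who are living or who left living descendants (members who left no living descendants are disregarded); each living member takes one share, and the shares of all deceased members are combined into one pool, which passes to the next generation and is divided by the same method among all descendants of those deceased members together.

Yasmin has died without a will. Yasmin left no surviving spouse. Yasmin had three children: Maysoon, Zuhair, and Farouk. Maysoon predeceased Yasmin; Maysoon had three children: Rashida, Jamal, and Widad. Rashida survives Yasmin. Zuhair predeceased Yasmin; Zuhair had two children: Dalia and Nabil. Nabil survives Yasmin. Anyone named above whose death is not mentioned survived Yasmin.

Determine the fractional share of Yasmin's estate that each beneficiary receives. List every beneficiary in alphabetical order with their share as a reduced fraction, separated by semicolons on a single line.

Dalia 2/15; Farouk 1/3; Jamal 2/15; Nabil 2/15; Rashida 2/15; Widad 2/15

There is no surviving spouse, so the entire estate passes to Yasmin's descendants per capita at each generation.
At generation 1 (Maysoon, Zuhair, Farouk) there are 3 shares of (1)/3 = 1/3 each.
Living: Farouk — each takes 1/3.
Deceased: Maysoon and Zuhair. Their combined 2/3 is pooled and carried to generation 2.
At generation 2 (Rashida, Jamal, Widad, Dalia, Nabil) there are 5 shares of (2/3)/5 = 2/15 each.
Living: Rashida, Jamal, Widad, Dalia, and Nabil — each takes 2/15.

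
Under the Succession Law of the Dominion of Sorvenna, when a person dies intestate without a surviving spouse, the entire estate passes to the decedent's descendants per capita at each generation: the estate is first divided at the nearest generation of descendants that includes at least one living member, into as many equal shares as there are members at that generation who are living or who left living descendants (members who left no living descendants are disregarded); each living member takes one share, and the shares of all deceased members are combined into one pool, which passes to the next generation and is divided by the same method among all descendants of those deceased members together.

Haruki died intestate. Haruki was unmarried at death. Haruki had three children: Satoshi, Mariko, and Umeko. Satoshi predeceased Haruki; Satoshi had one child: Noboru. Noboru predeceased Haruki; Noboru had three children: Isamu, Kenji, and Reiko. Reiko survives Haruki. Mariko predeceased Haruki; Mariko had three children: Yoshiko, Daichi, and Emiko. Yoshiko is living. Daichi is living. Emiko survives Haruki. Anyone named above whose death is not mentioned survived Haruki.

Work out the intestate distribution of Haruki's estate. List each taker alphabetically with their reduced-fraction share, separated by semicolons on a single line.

There is no surviving spouse, so the entire estate passes to Haruki's descendants per capita at each generation.
At generation 1 (Satoshi, Mariko, Umeko) there are 3 shares of (1)/3 = 1/3 each.
Living: Umeko — each takes 1/3.
Deceased: Satoshi and Mariko. Their combined 2/3 is pooled and carried to generation 2.
At generation 2 (Noboru, Yoshiko, Daichi, Emiko) there are 4 shares of (2/3)/4 = 1/6 each.
Living: Yoshiko, Daichi, and Emiko — each takes 1/6.
Deceased: Noboru. That 1/6 share is carried to generation 3.
At generation 3 (Isamu, Kenji, Reiko) there are 3 shares of (1/6)/3 = 1/18 each.
Living: Isamu, Kenji, and Reiko — each takes 1/18.

Daichi 1/6; Emiko 1/6; Isamu 1/18; Kenji 1/18; Reiko 1/18; Umeko 1/3; Yoshiko 1/6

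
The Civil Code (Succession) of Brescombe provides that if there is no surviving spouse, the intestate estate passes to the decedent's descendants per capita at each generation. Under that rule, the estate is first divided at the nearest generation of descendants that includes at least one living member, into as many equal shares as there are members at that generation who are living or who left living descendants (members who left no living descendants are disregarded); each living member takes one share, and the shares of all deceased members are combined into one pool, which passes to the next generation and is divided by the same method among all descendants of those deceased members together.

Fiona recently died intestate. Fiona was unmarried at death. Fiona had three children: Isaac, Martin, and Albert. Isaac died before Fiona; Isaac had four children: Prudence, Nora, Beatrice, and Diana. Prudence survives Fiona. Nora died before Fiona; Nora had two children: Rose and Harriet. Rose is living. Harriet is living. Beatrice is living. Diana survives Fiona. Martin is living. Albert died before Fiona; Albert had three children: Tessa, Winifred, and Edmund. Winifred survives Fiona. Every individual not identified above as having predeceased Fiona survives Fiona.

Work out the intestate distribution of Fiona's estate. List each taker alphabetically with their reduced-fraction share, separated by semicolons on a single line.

Beatrice 2/21; Diana 2/21; Edmund 2/21; Harriet 1/21; Martin 1/3; Prudence 2/21; Rose 1/21; Tessa 2/21; Winifred 2/21

There is no surviving spouse, so the entire estate passes to Fiona's descendants per capita at each generation.
At generation 1 (Isaac, Martin, Albert) there are 3 shares of (1)/3 = 1/3 each.
Living: Martin — each takes 1/3.
Deceased: Isaac and Albert. Their combined 2/3 is pooled and carried to generation 2.
At generation 2 (Prudence, Nora, Beatrice, Diana, Tessa, Winifred, Edmund) there are 7 shares of (2/3)/7 = 2/21 each.
Living: Prudence, Beatrice, Diana, Tessa, Winifred, and Edmund — each takes 2/21.
Deceased: Nora. That 2/21 share is carried to generation 3.
At generation 3 (Rose, Harriet) there are 2 shares of (2/21)/2 = 1/21 each.
Living: Rose and Harriet — each takes 1/21.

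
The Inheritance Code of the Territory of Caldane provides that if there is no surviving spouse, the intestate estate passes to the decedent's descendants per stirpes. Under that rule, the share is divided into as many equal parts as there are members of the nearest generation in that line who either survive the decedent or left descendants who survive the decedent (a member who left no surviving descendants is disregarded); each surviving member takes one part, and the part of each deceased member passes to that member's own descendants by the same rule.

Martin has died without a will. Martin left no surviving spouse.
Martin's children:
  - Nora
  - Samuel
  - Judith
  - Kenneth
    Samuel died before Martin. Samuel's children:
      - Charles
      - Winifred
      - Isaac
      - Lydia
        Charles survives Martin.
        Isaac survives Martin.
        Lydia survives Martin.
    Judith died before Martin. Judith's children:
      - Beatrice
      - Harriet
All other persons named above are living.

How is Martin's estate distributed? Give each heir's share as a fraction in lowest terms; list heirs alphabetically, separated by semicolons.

There is no surviving spouse, so the entire estate passes to Martin's descendants per stirpes.
The estate is divided into 4 equal shares of 1/4 among Nora, Samuel, Judith, Kenneth.
Nora is living and takes 1/4.
Samuel predeceased; the 1/4 allotted to Samuel's branch passes to Samuel's issue by representation.
The 1/4 is divided into 4 equal shares of 1/16 among Charles, Winifred, Isaac, Lydia.
Charles is living and takes 1/16.
Winifred is living and takes 1/16.
Isaac is living and takes 1/16.
Lydia is living and takes 1/16.
Judith predeceased; the 1/4 allotted to Judith's branch passes to Judith's issue by representation.
The 1/4 is divided into 2 equal shares of 1/8 among Beatrice, Harriet.
Beatrice is living and takes 1/8.
Harriet is living and takes 1/8.
Kenneth is living and takes 1/4.

Beatrice 1/8; Charles 1/16; Harriet 1/8; Isaac 1/16; Kenneth 1/4; Lydia 1/16; Nora 1/4; Winifred 1/16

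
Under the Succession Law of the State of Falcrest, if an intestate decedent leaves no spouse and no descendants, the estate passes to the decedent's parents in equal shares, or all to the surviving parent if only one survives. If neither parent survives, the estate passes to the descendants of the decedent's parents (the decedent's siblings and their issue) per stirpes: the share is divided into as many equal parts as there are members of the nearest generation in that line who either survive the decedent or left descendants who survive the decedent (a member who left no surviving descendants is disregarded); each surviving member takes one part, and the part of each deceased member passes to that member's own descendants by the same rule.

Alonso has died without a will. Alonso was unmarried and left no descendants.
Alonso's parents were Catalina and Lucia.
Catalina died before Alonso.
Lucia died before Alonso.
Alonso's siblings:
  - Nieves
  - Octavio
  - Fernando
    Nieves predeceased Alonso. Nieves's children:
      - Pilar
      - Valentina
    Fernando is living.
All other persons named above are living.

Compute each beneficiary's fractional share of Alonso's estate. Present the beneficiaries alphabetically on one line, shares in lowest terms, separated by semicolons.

Fernando 1/3; Octavio 1/3; Pilar 1/6; Valentina 1/6

Neither parent survives and there are no descendants, so the estate passes to Alonso's siblings and their issue per stirpes.
The estate is divided into 3 equal shares of 1/3 among Nieves, Octavio, Fernando.
Nieves predeceased; the 1/3 allotted to Nieves's branch passes to Nieves's issue by representation.
The 1/3 is divided into 2 equal shares of 1/6 among Pilar, Valentina.
Pilar is living and takes 1/6.
Valentina is living and takes 1/6.
Octavio is living and takes 1/3.
Fernando is living and takes 1/3.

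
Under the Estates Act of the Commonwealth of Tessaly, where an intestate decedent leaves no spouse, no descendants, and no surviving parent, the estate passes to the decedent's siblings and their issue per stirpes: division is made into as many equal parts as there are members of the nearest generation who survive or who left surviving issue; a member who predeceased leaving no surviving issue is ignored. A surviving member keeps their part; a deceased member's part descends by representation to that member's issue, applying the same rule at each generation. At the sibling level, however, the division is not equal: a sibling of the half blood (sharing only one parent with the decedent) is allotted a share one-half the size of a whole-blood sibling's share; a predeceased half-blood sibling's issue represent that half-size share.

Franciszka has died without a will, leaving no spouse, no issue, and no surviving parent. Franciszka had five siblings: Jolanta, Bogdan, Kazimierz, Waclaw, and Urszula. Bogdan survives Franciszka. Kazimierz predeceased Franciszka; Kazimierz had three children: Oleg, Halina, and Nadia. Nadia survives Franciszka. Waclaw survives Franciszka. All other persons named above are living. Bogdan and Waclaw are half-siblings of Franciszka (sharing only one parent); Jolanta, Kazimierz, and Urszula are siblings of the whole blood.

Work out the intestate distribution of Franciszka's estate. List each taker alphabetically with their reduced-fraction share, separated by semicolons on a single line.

No spouse, descendants, or parent survives, so the estate passes to Franciszka's siblings per stirpes.
Half-blood siblings count for one-half the weight of whole-blood siblings at the initial division.
Dividing 1 in proportion to weights (total weight 4): Jolanta (weight 1) → 1/4; Bogdan (weight 1/2) → 1/8; Kazimierz (weight 1) → 1/4; Waclaw (weight 1/2) → 1/8; Urszula (weight 1) → 1/4.
Jolanta is living and takes 1/4.
Bogdan is living and takes 1/8.
Kazimierz predeceased; the 1/4 allotted to Kazimierz's branch passes to Kazimierz's issue by representation.
The 1/4 is divided into 3 equal shares of 1/12 among Oleg, Halina, Nadia.
Oleg is living and takes 1/12.
Halina is living and takes 1/12.
Nadia is living and takes 1/12.
Waclaw is living and takes 1/8.
Urszula is living and takes 1/4.

Bogdan 1/8; Halina 1/12; Jolanta 1/4; Nadia 1/12; Oleg 1/12; Urszula 1/4; Waclaw 1/8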